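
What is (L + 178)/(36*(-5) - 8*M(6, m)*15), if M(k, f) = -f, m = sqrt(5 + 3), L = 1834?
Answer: 503/115 + 2012*sqrt(2)/345 ≈ 12.621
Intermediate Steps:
m = 2*sqrt(2) (m = sqrt(8) = 2*sqrt(2) ≈ 2.8284)
(L + 178)/(36*(-5) - 8*M(6, m)*15) = (1834 + 178)/(36*(-5) - (-8)*2*sqrt(2)*15) = 2012/(-180 - (-16)*sqrt(2)*15) = 2012/(-180 + (16*sqrt(2))*15) = 2012/(-180 + 240*sqrt(2))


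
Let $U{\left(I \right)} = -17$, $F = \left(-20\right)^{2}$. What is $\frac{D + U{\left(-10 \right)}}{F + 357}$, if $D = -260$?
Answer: $- \frac{277}{757} \approx -0.36592$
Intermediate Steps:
$F = 400$
$\frac{D + U{\left(-10 \right)}}{F + 357} = \frac{-260 - 17}{400 + 357} = - \frac{277}{757}$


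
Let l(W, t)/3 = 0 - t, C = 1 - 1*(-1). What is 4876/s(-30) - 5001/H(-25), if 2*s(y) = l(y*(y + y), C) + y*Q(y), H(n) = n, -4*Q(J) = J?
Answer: 911431/5775 ≈ 157.82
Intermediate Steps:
C = 2 (C = 1 + 1 = 2)
Q(J) = -J/4
l(W, t) = -3*t (l(W, t) = 3*(0 - t) = 3*(-t) = -3*t)
s(y) = -3 - y²/8 (s(y) = (-3*2 + y*(-y/4))/2 = (-6 - y²/4)/2 = -3 - y²/8)
4876/s(-30) - 5001/H(-25) = 4876/(-3 - ⅛*(-30)²) - 5001/(-25) = 4876/(-3 - ⅛*900) - 5001*(-1/25) = 4876/(-3 - 225/2) + 5001/25 = 4876/(-231/2) + 5001/25 = 4876*(-2/231) + 5001/25 = -9752/231 + 5001/25 = 911431/5775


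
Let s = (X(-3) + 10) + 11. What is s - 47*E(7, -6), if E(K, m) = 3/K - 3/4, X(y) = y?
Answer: 927/28 ≈ 33.107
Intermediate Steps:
s = 18 (s = (-3 + 10) + 11 = 7 + 11 = 18)
E(K, m) = -¾ + 3/K (E(K, m) = 3/K - 3*¼ = 3/K - ¾ = -¾ + 3/K)
s - 47*E(7, -6) = 18 - 47*(-¾ + 3/7) = 18 - 47*(-9/28) = 18 + 423/28 = 927/28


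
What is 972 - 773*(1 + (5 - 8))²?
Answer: -2120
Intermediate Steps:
972 - 773*(1 + (5 - 8))² = 972 - 773*(1 - 3)² = 972 - 773*(-2)² = 972 - 773*4 = 972 - 3092 = -2120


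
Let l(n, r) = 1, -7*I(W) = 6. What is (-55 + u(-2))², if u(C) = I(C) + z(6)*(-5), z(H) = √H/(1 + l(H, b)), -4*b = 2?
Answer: 309437/98 + 1955*√6/7 ≈ 3841.6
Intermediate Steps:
b = -½ (b = -¼*2 = -½ ≈ -0.50000)
I(W) = -6/7 (I(W) = -⅐*6 = -6/7)
z(H) = √H/2 (z(H) = √H/(1 + 1) = √H/2)
u(C) = -6/7 - 5*√6/2 (u(C) = -6/7 + (√6/2)*(-5) = -6/7 - 5*√6/2)
(-55 + u(-2))² = (-55 + (-6/7 - 5*√6/2))² = (-391/7 - 5*√6/2)²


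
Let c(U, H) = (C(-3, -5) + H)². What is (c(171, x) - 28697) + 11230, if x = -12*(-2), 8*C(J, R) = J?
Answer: -1082167/64 ≈ -16909.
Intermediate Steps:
C(J, R) = J/8
x = 24
c(U, H) = (-3/8 + H)² (c(U, H) = ((⅛)*(-3) + H)² = (-3/8 + H)²)
(c(171, x) - 28697) + 11230 = ((-3 + 8*24)²/64 - 28697) + 11230 = ((-3 + 192)²/64 - 28697) + 11230 = ((1/64)*189² - 28697) + 11230 = ((1/64)*35721 - 28697) + 11230 = (35721/64 - 28697) + 11230 = -1800887/64 + 11230 = -1082167/64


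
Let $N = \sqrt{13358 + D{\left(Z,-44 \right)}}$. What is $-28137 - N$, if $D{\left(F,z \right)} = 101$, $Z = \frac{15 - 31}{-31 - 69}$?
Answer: $-28137 - \sqrt{13459} \approx -28253.0$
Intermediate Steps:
$Z = \frac{4}{25}$ ($Z = - \frac{16}{-100} = \left(-16\right) \left(- \frac{1}{100}\right) = \frac{4}{25} \approx 0.16$)
$N = \sqrt{13459}$ ($N = \sqrt{13358 + 101} = \sqrt{13459} \approx 116.01$)
$-28137 - N = -28137 - \sqrt{13459}$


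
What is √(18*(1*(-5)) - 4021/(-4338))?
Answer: I*√186244318/1446 ≈ 9.4379*I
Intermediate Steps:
√(18*(1*(-5)) - 4021/(-4338)) = √(18*(-5) - 4021*(-1/4338)) = √(-90 + 4021/4338) = √(-386399/4338) = I*√186244318/1446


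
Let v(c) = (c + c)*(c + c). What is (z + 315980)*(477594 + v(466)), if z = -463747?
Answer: -198926595206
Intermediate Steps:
v(c) = 4*c**2 (v(c) = (2*c)*(2*c) = 4*c**2)
(z + 315980)*(477594 + v(466)) = (-463747 + 315980)*(477594 + 4*466**2) = -147767*(477594 + 4*217156) = -147767*(477594 + 868624) = -147767*1346218 = -198926595206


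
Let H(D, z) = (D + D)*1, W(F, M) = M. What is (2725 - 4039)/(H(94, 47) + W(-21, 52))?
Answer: -219/40 ≈ -5.4750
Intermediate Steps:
H(D, z) = 2*D (H(D, z) = (2*D)*1 = 2*D)
(2725 - 4039)/(H(94, 47) + W(-21, 52)) = (2725 - 4039)/(2*94 + 52) = -1314/(188 + 52) = -1314/240 = -1314*1/240 = -219/40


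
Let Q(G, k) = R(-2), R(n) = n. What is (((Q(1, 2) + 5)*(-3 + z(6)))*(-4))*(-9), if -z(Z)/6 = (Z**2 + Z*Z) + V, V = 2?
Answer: -48276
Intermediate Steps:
Q(G, k) = -2
z(Z) = -12 - 12*Z**2 (z(Z) = -6*((Z**2 + Z*Z) + 2) = -6*((Z**2 + Z**2) + 2) = -6*(2*Z**2 + 2) = -6*(2 + 2*Z**2) = -12 - 12*Z**2)
(((Q(1, 2) + 5)*(-3 + z(6)))*(-4))*(-9) = (((-2 + 5)*(-3 + (-12 - 12*6**2)))*(-4))*(-9) = ((3*(-3 + (-12 - 12*36)))*(-4))*(-9) = ((3*(-3 + (-12 - 432)))*(-4))*(-9) = ((3*(-3 - 444))*(-4))*(-9) = ((3*(-447))*(-4))*(-9) = -1341*(-4)*(-9) = 5364*(-9) = -48276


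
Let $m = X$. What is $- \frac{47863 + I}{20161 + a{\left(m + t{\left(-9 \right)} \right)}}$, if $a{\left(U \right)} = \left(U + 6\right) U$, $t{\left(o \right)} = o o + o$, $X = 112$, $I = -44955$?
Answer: $- \frac{2908}{55121} \approx -0.052757$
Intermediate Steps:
$m = 112$
$t{\left(o \right)} = o + o^{2}$ ($t{\left(o \right)} = o^{2} + o = o + o^{2}$)
$a{\left(U \right)} = U \left(6 + U\right)$ ($a{\left(U \right)} = \left(6 + U\right) U = U \left(6 + U\right)$)
$- \frac{47863 + I}{20161 + a{\left(m + t{\left(-9 \right)} \right)}} = - \frac{47863 - 44955}{20161 + \left(112 - 9 \left(1 - 9\right)\right) \left(6 + \left(112 - 9 \left(1 - 9\right)\right)\right)} = - \frac{2908}{20161 + \left(112 - -72\right) \left(6 + \left(112 - -72\right)\right)} = - \frac{2908}{20161 + \left(112 + 72\right) \left(6 + \left(112 + 72\right)\right)} = - \frac{2908}{20161 + 184 \left(6 + 184\right)} = - \frac{2908}{20161 + 184 \cdot 190} = - \frac{2908}{20161 + 34960} = - \frac{2908}{55121}$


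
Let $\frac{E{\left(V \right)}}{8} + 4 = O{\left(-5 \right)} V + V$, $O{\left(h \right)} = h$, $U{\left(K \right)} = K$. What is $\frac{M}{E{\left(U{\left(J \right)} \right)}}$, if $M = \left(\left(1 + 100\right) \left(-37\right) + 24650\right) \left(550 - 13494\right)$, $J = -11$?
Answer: $- \frac{16918617}{20} \approx -8.4593 \cdot 10^{5}$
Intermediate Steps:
$M = -270697872$ ($M = \left(101 \left(-37\right) + 24650\right) \left(-12944\right) = \left(-3737 + 24650\right) \left(-12944\right) = 20913 \left(-12944\right) = -270697872$)
$E{\left(V \right)} = -32 - 32 V$ ($E{\left(V \right)} = -32 + 8 \left(- 5 V + V\right) = -32 + 8 \left(- 4 V\right) = -32 - 32 V$)
$\frac{M}{E{\left(U{\left(J \right)} \right)}} = - \frac{270697872}{-32 - -352} = - \frac{270697872}{-32 + 352} = - \frac{270697872}{320} = \left(-270697872\right) \frac{1}{320} = - \frac{16918617}{20}$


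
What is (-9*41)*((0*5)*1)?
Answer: 0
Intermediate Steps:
(-9*41)*((0*5)*1) = -0 = -369*0 = 0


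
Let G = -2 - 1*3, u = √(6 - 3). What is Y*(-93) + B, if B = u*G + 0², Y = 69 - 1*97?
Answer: 2604 - 5*√3 ≈ 2595.3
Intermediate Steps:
Y = -28 (Y = 69 - 97 = -28)
u = √3 ≈ 1.7320
G = -5 (G = -2 - 3 = -5)
B = -5*√3 (B = √3*(-5) + 0² = -5*√3 + 0 = -5*√3 ≈ -8.6602)
Y*(-93) + B = -28*(-93) - 5*√3 = 2604 - 5*√3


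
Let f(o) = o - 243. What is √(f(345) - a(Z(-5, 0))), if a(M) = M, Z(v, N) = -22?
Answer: 2*√31 ≈ 11.136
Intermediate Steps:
f(o) = -243 + o
√(f(345) - a(Z(-5, 0))) = √((-243 + 345) - 1*(-22)) = √(102 + 22) = √124 = 2*√31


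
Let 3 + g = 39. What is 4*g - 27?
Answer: 117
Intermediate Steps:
g = 36 (g = -3 + 39 = 36)
4*g - 27 = 4*36 - 27 = 144 - 27 = 117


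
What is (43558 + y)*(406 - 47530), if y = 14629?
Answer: -2742004188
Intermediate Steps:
(43558 + y)*(406 - 47530) = (43558 + 14629)*(406 - 47530) = 58187*(-47124) = -2742004188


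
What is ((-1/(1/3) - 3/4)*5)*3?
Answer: -225/4 ≈ -56.250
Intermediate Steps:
((-1/(1/3) - 3/4)*5)*3 = ((-1/1/3 - 3*1/4)*5)*3 = ((-1*3 - 3/4)*5)*3 = ((-3 - 3/4)*5)*3 = -15/4*5*3 = -75/4*3 = -225/4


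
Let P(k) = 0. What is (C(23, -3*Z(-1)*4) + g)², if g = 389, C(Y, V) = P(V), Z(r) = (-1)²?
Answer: 151321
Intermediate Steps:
Z(r) = 1
C(Y, V) = 0
(C(23, -3*Z(-1)*4) + g)² = (0 + 389)² = 389² = 151321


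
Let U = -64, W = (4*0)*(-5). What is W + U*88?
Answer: -5632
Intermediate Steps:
W = 0 (W = 0*(-5) = 0)
W + U*88 = 0 - 64*88 = 0 - 5632 = -5632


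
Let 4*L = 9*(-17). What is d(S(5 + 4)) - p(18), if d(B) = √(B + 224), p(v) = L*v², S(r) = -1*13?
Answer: 12393 + √211 ≈ 12408.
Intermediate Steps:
S(r) = -13
L = -153/4 (L = (9*(-17))/4 = (¼)*(-153) = -153/4 ≈ -38.250)
p(v) = -153*v²/4
d(B) = √(224 + B)
d(S(5 + 4)) - p(18) = √(224 - 13) - (-153)*18²/4 = √211 - (-153)*324/4 = √211 - 1*(-12393) = √211 + 12393 = 12393 + √211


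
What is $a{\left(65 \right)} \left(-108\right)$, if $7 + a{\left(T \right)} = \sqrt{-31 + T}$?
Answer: $756 - 108 \sqrt{34} \approx 126.26$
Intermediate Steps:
$a{\left(T \right)} = -7 + \sqrt{-31 + T}$
$a{\left(65 \right)} \left(-108\right) = \left(-7 + \sqrt{-31 + 65}\right) \left(-108\right) = \left(-7 + \sqrt{34}\right) \left(-108\right) = 756 - 108 \sqrt{34}$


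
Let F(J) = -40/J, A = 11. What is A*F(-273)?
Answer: 440/273 ≈ 1.6117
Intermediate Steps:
A*F(-273) = 11*(-40/(-273)) = 11*(-40*(-1/273)) = 11*(40/273) = 440/273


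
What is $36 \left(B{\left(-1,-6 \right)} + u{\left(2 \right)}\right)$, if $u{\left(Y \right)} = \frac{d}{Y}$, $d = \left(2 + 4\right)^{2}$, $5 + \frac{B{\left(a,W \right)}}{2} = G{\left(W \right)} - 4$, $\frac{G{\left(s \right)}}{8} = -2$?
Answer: $-1152$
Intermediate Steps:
$G{\left(s \right)} = -16$ ($G{\left(s \right)} = 8 \left(-2\right) = -16$)
$B{\left(a,W \right)} = -50$ ($B{\left(a,W \right)} = -10 + 2 \left(-16 - 4\right) = -10 + 2 \left(-20\right) = -10 - 40 = -50$)
$d = 36$ ($d = 6^{2} = 36$)
$u{\left(Y \right)} = \frac{36}{Y}$
$36 \left(B{\left(-1,-6 \right)} + u{\left(2 \right)}\right) = 36 \left(-50 + \frac{36}{2}\right) = 36 \left(-50 + 36 \cdot \frac{1}{2}\right) = 36 \left(-50 + 18\right) = 36 \left(-32\right) = -1152$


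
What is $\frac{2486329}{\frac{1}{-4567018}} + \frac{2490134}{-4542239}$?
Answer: $- \frac{51577620297744178492}{4542239} \approx -1.1355 \cdot 10^{13}$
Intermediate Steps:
$\frac{2486329}{\frac{1}{-4567018}} + \frac{2490134}{-4542239} = \frac{2486329}{- \frac{1}{4567018}} + 2490134 \left(- \frac{1}{4542239}\right) = 2486329 \left(-4567018\right) - \frac{2490134}{4542239} = -11355109296922 - \frac{2490134}{4542239} = - \frac{51577620297744178492}{4542239}$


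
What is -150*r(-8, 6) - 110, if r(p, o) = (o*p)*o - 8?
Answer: 44290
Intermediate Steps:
r(p, o) = -8 + p*o² (r(p, o) = p*o² - 8 = -8 + p*o²)
-150*r(-8, 6) - 110 = -150*(-8 - 8*6²) - 110 = -150*(-8 - 8*36) - 110 = -150*(-8 - 288) - 110 = -150*(-296) - 110 = 44400 - 110 = 44290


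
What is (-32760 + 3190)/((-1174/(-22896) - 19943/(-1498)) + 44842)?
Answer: -36221357520/54944950597 ≈ -0.65923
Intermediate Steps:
(-32760 + 3190)/((-1174/(-22896) - 19943/(-1498)) + 44842) = -29570/((-1174*(-1/22896) - 19943*(-1/1498)) + 44842) = -29570/((587/11448 + 2849/214) + 44842) = -29570/(16370485/1224936 + 44842) = -29570/54944950597/1224936 = -29570*1224936/54944950597 = -36221357520/54944950597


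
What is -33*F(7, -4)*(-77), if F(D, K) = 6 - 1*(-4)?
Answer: 25410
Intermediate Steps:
F(D, K) = 10 (F(D, K) = 6 + 4 = 10)
-33*F(7, -4)*(-77) = -33*10*(-77) = -330*(-77) = 25410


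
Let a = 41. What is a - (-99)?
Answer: 140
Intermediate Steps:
a - (-99) = 41 - (-99) = 41 - 33*(-3) = 41 + 99 = 140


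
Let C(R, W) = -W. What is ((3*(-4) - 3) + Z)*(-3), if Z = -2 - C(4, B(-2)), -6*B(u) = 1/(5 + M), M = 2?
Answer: 715/14 ≈ 51.071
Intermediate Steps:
B(u) = -1/42 (B(u) = -1/(6*(5 + 2)) = -⅙/7 = -⅙*⅐ = -1/42)
Z = -85/42 (Z = -2 - (-1)*(-1)/42 = -2 - 1*1/42 = -2 - 1/42 = -85/42 ≈ -2.0238)
((3*(-4) - 3) + Z)*(-3) = ((3*(-4) - 3) - 85/42)*(-3) = ((-12 - 3) - 85/42)*(-3) = (-15 - 85/42)*(-3) = -715/42*(-3) = 715/14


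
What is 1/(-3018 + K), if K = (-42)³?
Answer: -1/77106 ≈ -1.2969e-5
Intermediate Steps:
K = -74088
1/(-3018 + K) = 1/(-3018 - 74088) = 1/(-77106) = -1/77106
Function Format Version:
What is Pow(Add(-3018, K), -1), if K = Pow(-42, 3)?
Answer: Rational(-1, 77106) ≈ -1.2969e-5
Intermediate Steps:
K = -74088
Pow(Add(-3018, K), -1) = Pow(Add(-3018, -74088), -1) = Pow(-77106, -1) = Rational(-1, 77106)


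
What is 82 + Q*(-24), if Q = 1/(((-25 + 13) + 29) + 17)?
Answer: 1382/17 ≈ 81.294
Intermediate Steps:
Q = 1/34 (Q = 1/((-12 + 29) + 17) = 1/(17 + 17) = 1/34 ≈ 0.029412)
82 + Q*(-24) = 82 + (1/34)*(-24) = 82 - 12/17 = 1382/17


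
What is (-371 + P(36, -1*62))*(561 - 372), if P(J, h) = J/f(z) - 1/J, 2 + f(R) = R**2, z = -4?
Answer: -278553/4 ≈ -69638.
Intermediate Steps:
f(R) = -2 + R**2
P(J, h) = -1/J + J/14 (P(J, h) = J/(-2 + (-4)**2) - 1/J = J/(-2 + 16) - 1/J = J/14 - 1/J = -1/J + J/14)
(-371 + P(36, -1*62))*(561 - 372) = (-371 + (-1/36 + (1/14)*36))*(561 - 372) = (-371 + (-1*1/36 + 18/7))*189 = (-371 + (-1/36 + 18/7))*189 = (-371 + 641/252)*189 = -92851/252*189 = -278553/4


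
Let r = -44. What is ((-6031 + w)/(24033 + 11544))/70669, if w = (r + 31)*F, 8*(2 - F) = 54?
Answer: -2653/1117418228 ≈ -2.3742e-6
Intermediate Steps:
F = -19/4 (F = 2 - 1/8*54 = 2 - 27/4 = -19/4 ≈ -4.7500)
w = 247/4 (w = (-44 + 31)*(-19/4) = -13*(-19/4) = 247/4 ≈ 61.750)
((-6031 + w)/(24033 + 11544))/70669 = ((-6031 + 247/4)/(24033 + 11544))/70669 = -23877/4/35577*(1/70669) = -23877/4*1/35577*(1/70669) = -2653/15812*1/70669 = -2653/1117418228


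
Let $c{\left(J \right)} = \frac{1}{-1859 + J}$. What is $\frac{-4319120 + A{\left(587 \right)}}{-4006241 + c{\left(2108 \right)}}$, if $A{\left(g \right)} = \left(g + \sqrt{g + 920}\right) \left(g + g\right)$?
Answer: $\frac{451932759}{498777004} - \frac{146163 \sqrt{1507}}{498777004} \approx 0.89471$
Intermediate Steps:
$A{\left(g \right)} = 2 g \left(g + \sqrt{920 + g}\right)$ ($A{\left(g \right)} = \left(g + \sqrt{920 + g}\right) 2 g = 2 g \left(g + \sqrt{920 + g}\right)$)
$\frac{-4319120 + A{\left(587 \right)}}{-4006241 + c{\left(2108 \right)}} = \frac{-4319120 + 2 \cdot 587 \left(587 + \sqrt{920 + 587}\right)}{-4006241 + \frac{1}{-1859 + 2108}} = \frac{-4319120 + 2 \cdot 587 \left(587 + \sqrt{1507}\right)}{-4006241 + \frac{1}{249}} = \frac{-4319120 + \left(689138 + 1174 \sqrt{1507}\right)}{-4006241 + \frac{1}{249}} = \frac{-3629982 + 1174 \sqrt{1507}}{- \frac{997554008}{249}} = \left(-3629982 + 1174 \sqrt{1507}\right) \left(- \frac{249}{997554008}\right) = \frac{451932759}{498777004} - \frac{146163 \sqrt{1507}}{498777004}$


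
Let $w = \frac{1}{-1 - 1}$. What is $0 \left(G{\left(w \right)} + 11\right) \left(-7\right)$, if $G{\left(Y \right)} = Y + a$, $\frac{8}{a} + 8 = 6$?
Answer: $0$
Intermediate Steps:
$a = -4$ ($a = \frac{8}{-8 + 6} = \frac{8}{-2} = 8 \left(- \frac{1}{2}\right) = -4$)
$w = - \frac{1}{2}$ ($w = \frac{1}{-2} = - \frac{1}{2} \approx -0.5$)
$G{\left(Y \right)} = -4 + Y$ ($G{\left(Y \right)} = Y - 4 = -4 + Y$)
$0 \left(G{\left(w \right)} + 11\right) \left(-7\right) = 0 \left(\left(-4 - \frac{1}{2}\right) + 11\right) \left(-7\right) = 0 \left(- \frac{9}{2} + 11\right) \left(-7\right) = 0 \cdot \frac{13}{2} \left(-7\right) = 0 \left(-7\right) = 0$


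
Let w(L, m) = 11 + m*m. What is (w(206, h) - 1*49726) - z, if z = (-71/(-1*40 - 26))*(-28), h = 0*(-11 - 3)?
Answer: -1639601/33 ≈ -49685.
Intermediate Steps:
h = 0 (h = 0*(-14) = 0)
w(L, m) = 11 + m²
z = -994/33 (z = (-71/(-40 - 26))*(-28) = (-71/(-66))*(-28) = -1/66*(-71)*(-28) = (71/66)*(-28) = -994/33 ≈ -30.121)
(w(206, h) - 1*49726) - z = ((11 + 0²) - 1*49726) - 1*(-994/33) = ((11 + 0) - 49726) + 994/33 = (11 - 49726) + 994/33 = -49715 + 994/33 = -1639601/33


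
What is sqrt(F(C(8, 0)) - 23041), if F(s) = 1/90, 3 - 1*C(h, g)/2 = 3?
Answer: I*sqrt(20736890)/30 ≈ 151.79*I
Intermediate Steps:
C(h, g) = 0 (C(h, g) = 6 - 2*3 = 6 - 6 = 0)
F(s) = 1/90
sqrt(F(C(8, 0)) - 23041) = sqrt(1/90 - 23041) = sqrt(-2073689/90) = I*sqrt(20736890)/30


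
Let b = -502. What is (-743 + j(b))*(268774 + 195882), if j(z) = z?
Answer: -578496720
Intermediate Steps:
(-743 + j(b))*(268774 + 195882) = (-743 - 502)*(268774 + 195882) = -1245*464656 = -578496720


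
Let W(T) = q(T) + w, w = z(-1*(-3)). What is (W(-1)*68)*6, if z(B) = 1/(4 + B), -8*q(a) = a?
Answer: 765/7 ≈ 109.29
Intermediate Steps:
q(a) = -a/8
w = ⅐ (w = 1/(4 - 1*(-3)) = 1/(4 + 3) = 1/7 = ⅐ ≈ 0.14286)
W(T) = ⅐ - T/8 (W(T) = -T/8 + ⅐ = ⅐ - T/8)
(W(-1)*68)*6 = ((⅐ - ⅛*(-1))*68)*6 = ((⅐ + ⅛)*68)*6 = ((15/56)*68)*6 = (255/14)*6 = 765/7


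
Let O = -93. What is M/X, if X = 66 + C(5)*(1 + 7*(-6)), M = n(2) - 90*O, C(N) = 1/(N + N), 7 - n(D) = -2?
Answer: 83790/619 ≈ 135.36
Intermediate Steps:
n(D) = 9 (n(D) = 7 - 1*(-2) = 7 + 2 = 9)
C(N) = 1/(2*N)
M = 8379 (M = 9 - 90*(-93) = 9 + 8370 = 8379)
X = 619/10 (X = 66 + ((½)/5)*(1 + 7*(-6)) = 66 + ((½)*(⅕))*(1 - 42) = 66 + (⅒)*(-41) = 66 - 41/10 = 619/10 ≈ 61.900)
M/X = 8379/(619/10) = 8379*(10/619) = 83790/619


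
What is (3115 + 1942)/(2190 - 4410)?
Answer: -5057/2220 ≈ -2.2779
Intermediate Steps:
(3115 + 1942)/(2190 - 4410) = 5057/(-2220) = 5057*(-1/2220) = -5057/2220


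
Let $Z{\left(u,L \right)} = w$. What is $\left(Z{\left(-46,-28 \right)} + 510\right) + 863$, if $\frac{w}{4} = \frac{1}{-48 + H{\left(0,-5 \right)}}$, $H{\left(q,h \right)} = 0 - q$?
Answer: $\frac{16475}{12} \approx 1372.9$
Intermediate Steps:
$H{\left(q,h \right)} = - q$
$w = - \frac{1}{12}$ ($w = \frac{4}{-48 - 0} = \frac{4}{-48 + 0} = \frac{4}{-48} = 4 \left(- \frac{1}{48}\right) = - \frac{1}{12} \approx -0.083333$)
$Z{\left(u,L \right)} = - \frac{1}{12}$
$\left(Z{\left(-46,-28 \right)} + 510\right) + 863 = \left(- \frac{1}{12} + 510\right) + 863 = \frac{6119}{12} + 863 = \frac{16475}{12}$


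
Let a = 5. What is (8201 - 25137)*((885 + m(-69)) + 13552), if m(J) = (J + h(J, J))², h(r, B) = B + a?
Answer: -544085936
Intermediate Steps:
h(r, B) = 5 + B (h(r, B) = B + 5 = 5 + B)
m(J) = (5 + 2*J)² (m(J) = (J + (5 + J))² = (5 + 2*J)²)
(8201 - 25137)*((885 + m(-69)) + 13552) = (8201 - 25137)*((885 + (5 + 2*(-69))²) + 13552) = -16936*((885 + (5 - 138)²) + 13552) = -16936*((885 + (-133)²) + 13552) = -16936*((885 + 17689) + 13552) = -16936*(18574 + 13552) = -16936*32126 = -544085936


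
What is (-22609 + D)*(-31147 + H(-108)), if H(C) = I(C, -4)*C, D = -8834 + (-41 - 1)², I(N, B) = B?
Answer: 911590485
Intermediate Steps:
D = -7070 (D = -8834 + (-42)² = -8834 + 1764 = -7070)
H(C) = -4*C
(-22609 + D)*(-31147 + H(-108)) = (-22609 - 7070)*(-31147 - 4*(-108)) = -29679*(-31147 + 432) = -29679*(-30715) = 911590485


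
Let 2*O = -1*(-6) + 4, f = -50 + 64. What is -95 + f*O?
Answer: -25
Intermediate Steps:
f = 14
O = 5 (O = (-1*(-6) + 4)/2 = (6 + 4)/2 = (1/2)*10 = 5)
-95 + f*O = -95 + 14*5 = -95 + 70 = -25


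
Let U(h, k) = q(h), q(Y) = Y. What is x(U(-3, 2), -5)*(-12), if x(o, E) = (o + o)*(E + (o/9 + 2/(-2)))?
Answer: -456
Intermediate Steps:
U(h, k) = h
x(o, E) = 2*o*(-1 + E + o/9) (x(o, E) = (2*o)*(E + (o*(1/9) + 2*(-1/2))) = (2*o)*(E + (o/9 - 1)) = (2*o)*(E + (-1 + o/9)) = (2*o)*(-1 + E + o/9) = 2*o*(-1 + E + o/9))
x(U(-3, 2), -5)*(-12) = ((2/9)*(-3)*(-9 - 3 + 9*(-5)))*(-12) = ((2/9)*(-3)*(-9 - 3 - 45))*(-12) = ((2/9)*(-3)*(-57))*(-12) = 38*(-12) = -456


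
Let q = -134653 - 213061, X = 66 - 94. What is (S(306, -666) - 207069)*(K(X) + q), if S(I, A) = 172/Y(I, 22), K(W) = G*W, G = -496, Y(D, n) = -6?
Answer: 207403757018/3 ≈ 6.9135e+10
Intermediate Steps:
X = -28
K(W) = -496*W
S(I, A) = -86/3 (S(I, A) = 172/(-6) = 172*(-⅙) = -86/3)
q = -347714
(S(306, -666) - 207069)*(K(X) + q) = (-86/3 - 207069)*(-496*(-28) - 347714) = -621293*(13888 - 347714)/3 = -621293/3*(-333826) = 207403757018/3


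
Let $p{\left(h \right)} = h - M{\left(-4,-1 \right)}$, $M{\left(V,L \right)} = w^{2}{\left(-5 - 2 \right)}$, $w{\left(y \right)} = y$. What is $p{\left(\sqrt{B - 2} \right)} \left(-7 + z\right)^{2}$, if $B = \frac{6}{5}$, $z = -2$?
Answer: $-3969 + \frac{162 i \sqrt{5}}{5} \approx -3969.0 + 72.449 i$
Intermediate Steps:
$M{\left(V,L \right)} = 49$ ($M{\left(V,L \right)} = \left(-5 - 2\right)^{2} = \left(-7\right)^{2} = 49$)
$B = \frac{6}{5}$ ($B = 6 \cdot \frac{1}{5} = \frac{6}{5} \approx 1.2$)
$p{\left(h \right)} = -49 + h$ ($p{\left(h \right)} = h - 49 = -49 + h$)
$p{\left(\sqrt{B - 2} \right)} \left(-7 + z\right)^{2} = \left(-49 + \sqrt{\frac{6}{5} - 2}\right) \left(-7 - 2\right)^{2} = \left(-49 + \sqrt{- \frac{4}{5}}\right) \left(-9\right)^{2} = \left(-49 + \frac{2 i \sqrt{5}}{5}\right) 81 = -3969 + \frac{162 i \sqrt{5}}{5}$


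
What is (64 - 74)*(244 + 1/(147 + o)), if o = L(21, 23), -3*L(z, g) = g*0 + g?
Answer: -509975/209 ≈ -2440.1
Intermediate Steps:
L(z, g) = -g/3 (L(z, g) = -(g*0 + g)/3 = -(0 + g)/3 = -g/3)
o = -23/3 (o = -1/3*23 = -23/3 ≈ -7.6667)
(64 - 74)*(244 + 1/(147 + o)) = (64 - 74)*(244 + 1/(147 - 23/3)) = -10*(244 + 1/(418/3)) = -10*(244 + 3/418) = -10*101995/418 = -509975/209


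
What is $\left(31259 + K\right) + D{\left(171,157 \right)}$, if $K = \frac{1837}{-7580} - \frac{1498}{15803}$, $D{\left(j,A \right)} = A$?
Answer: $\frac{3763179838889}{119786740} \approx 31416.0$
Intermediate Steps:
$K = - \frac{40384951}{119786740}$ ($K = 1837 \left(- \frac{1}{7580}\right) - \frac{1498}{15803} = - \frac{1837}{7580} - \frac{1498}{15803} = - \frac{40384951}{119786740} \approx -0.33714$)
$\left(31259 + K\right) + D{\left(171,157 \right)} = \left(31259 - \frac{40384951}{119786740}\right) + 157 = \frac{3744373320709}{119786740} + 157 = \frac{3763179838889}{119786740}$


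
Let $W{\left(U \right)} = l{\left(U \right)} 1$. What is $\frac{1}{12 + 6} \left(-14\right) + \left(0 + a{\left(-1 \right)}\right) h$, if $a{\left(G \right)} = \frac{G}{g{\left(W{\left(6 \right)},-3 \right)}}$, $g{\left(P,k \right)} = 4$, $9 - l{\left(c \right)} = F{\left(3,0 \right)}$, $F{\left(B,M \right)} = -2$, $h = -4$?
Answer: $\frac{2}{9} \approx 0.22222$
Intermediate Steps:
$l{\left(c \right)} = 11$ ($l{\left(c \right)} = 9 - -2 = 9 + 2 = 11$)
$W{\left(U \right)} = 11$ ($W{\left(U \right)} = 11 \cdot 1 = 11$)
$a{\left(G \right)} = \frac{G}{4}$
$\frac{1}{12 + 6} \left(-14\right) + \left(0 + a{\left(-1 \right)}\right) h = \frac{1}{12 + 6} \left(-14\right) + \left(0 + \frac{1}{4} \left(-1\right)\right) \left(-4\right) = \frac{1}{18} \left(-14\right) + \left(0 - \frac{1}{4}\right) \left(-4\right) = \frac{1}{18} \left(-14\right) - -1 = - \frac{7}{9} + 1 = \frac{2}{9}$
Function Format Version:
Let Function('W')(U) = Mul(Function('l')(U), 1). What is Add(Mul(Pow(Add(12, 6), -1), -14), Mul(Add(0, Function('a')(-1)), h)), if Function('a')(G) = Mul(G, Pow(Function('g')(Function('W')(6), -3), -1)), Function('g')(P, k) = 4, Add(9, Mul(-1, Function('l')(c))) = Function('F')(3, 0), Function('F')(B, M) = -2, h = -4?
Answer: Rational(2, 9) ≈ 0.22222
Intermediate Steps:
Function('l')(c) = 11 (Function('l')(c) = Add(9, Mul(-1, -2)) = Add(9, 2) = 11)
Function('W')(U) = 11 (Function('W')(U) = Mul(11, 1) = 11)
Function('a')(G) = Mul(Rational(1, 4), G) (Function('a')(G) = Mul(G, Pow(4, -1)) = Mul(G, Rational(1, 4)) = Mul(Rational(1, 4), G))
Add(Mul(Pow(Add(12, 6), -1), -14), Mul(Add(0, Function('a')(-1)), h)) = Add(Mul(Pow(Add(12, 6), -1), -14), Mul(Add(0, Mul(Rational(1, 4), -1)), -4)) = Add(Mul(Pow(18, -1), -14), Mul(Add(0, Rational(-1, 4)), -4)) = Add(Mul(Rational(1, 18), -14), Mul(Rational(-1, 4), -4)) = Add(Rational(-7, 9), 1) = Rational(2, 9)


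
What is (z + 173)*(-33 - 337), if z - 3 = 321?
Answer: -183890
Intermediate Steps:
z = 324 (z = 3 + 321 = 324)
(z + 173)*(-33 - 337) = (324 + 173)*(-33 - 337) = 497*(-370) = -183890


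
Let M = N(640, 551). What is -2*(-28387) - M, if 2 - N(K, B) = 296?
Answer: 57068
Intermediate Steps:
N(K, B) = -294 (N(K, B) = 2 - 1*296 = 2 - 296 = -294)
M = -294
-2*(-28387) - M = -2*(-28387) - 1*(-294) = 56774 + 294 = 57068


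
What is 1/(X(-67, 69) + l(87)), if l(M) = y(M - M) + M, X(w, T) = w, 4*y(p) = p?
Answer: 1/20 ≈ 0.050000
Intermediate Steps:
y(p) = p/4
l(M) = M (l(M) = (M - M)/4 + M = (1/4)*0 + M = 0 + M = M)
1/(X(-67, 69) + l(87)) = 1/(-67 + 87) = 1/20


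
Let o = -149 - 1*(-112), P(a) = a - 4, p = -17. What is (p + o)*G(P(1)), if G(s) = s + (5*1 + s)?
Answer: 54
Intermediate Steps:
P(a) = -4 + a
G(s) = 5 + 2*s (G(s) = s + (5 + s) = 5 + 2*s)
o = -37 (o = -149 + 112 = -37)
(p + o)*G(P(1)) = (-17 - 37)*(5 + 2*(-4 + 1)) = -54*(5 + 2*(-3)) = -54*(5 - 6) = -54*(-1) = 54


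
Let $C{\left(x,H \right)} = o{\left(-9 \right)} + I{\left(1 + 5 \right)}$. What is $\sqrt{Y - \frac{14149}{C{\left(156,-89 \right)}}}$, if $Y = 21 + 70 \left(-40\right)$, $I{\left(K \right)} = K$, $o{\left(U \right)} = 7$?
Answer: $\frac{2 i \sqrt{163397}}{13} \approx 62.188 i$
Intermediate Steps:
$C{\left(x,H \right)} = 13$ ($C{\left(x,H \right)} = 7 + \left(1 + 5\right) = 7 + 6 = 13$)
$Y = -2779$ ($Y = 21 - 2800 = -2779$)
$\sqrt{Y - \frac{14149}{C{\left(156,-89 \right)}}} = \sqrt{-2779 - \frac{14149}{13}} = \sqrt{- \frac{50276}{13}} = \frac{2 i \sqrt{163397}}{13}$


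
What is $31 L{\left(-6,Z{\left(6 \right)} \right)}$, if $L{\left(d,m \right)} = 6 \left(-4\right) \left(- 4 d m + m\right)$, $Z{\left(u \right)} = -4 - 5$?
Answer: $167400$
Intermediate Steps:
$Z{\left(u \right)} = -9$
$L{\left(d,m \right)} = - 24 m + 96 d m$ ($L{\left(d,m \right)} = - 24 \left(- 4 d m + m\right) = - 24 \left(m - 4 d m\right) = - 24 m + 96 d m$)
$31 L{\left(-6,Z{\left(6 \right)} \right)} = 31 \cdot 24 \left(-9\right) \left(-1 + 4 \left(-6\right)\right) = 31 \cdot 24 \left(-9\right) \left(-1 - 24\right) = 31 \cdot 24 \left(-9\right) \left(-25\right) = 31 \cdot 5400 = 167400$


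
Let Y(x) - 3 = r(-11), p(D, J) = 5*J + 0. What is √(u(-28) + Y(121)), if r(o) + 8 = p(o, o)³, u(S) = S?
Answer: 2*I*√41602 ≈ 407.93*I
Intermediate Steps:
p(D, J) = 5*J
r(o) = -8 + 125*o³ (r(o) = -8 + (5*o)³ = -8 + 125*o³)
Y(x) = -166380 (Y(x) = 3 + (-8 + 125*(-11)³) = 3 + (-8 + 125*(-1331)) = 3 + (-8 - 166375) = 3 - 166383 = -166380)
√(u(-28) + Y(121)) = √(-28 - 166380) = √(-166408) = 2*I*√41602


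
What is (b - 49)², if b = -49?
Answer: 9604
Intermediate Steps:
(b - 49)² = (-49 - 49)² = (-98)² = 9604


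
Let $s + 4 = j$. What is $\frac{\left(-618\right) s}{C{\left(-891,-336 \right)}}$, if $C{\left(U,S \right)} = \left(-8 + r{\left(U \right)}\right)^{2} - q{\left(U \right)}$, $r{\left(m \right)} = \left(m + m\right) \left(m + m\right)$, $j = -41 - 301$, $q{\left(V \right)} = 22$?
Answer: $\frac{35638}{1680650311039} \approx 2.1205 \cdot 10^{-8}$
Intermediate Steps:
$j = -342$ ($j = -41 - 301 = -342$)
$s = -346$ ($s = -4 - 342 = -346$)
$r{\left(m \right)} = 4 m^{2}$ ($r{\left(m \right)} = 2 m 2 m = 4 m^{2}$)
$C{\left(U,S \right)} = -22 + \left(-8 + 4 U^{2}\right)^{2}$ ($C{\left(U,S \right)} = \left(-8 + 4 U^{2}\right)^{2} - 22 = -22 + \left(-8 + 4 U^{2}\right)^{2}$)
$\frac{\left(-618\right) s}{C{\left(-891,-336 \right)}} = \frac{\left(-618\right) \left(-346\right)}{-22 + 16 \left(-2 + \left(-891\right)^{2}\right)^{2}} = \frac{213828}{-22 + 16 \left(-2 + 793881\right)^{2}} = \frac{213828}{-22 + 16 \cdot 793879^{2}} = \frac{213828}{-22 + 16 \cdot 630243866641} = \frac{213828}{-22 + 10083901866256} = \frac{213828}{10083901866234} = 213828 \cdot \frac{1}{10083901866234} = \frac{35638}{1680650311039}$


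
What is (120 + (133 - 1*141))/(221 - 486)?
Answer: -112/265 ≈ -0.42264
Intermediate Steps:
(120 + (133 - 1*141))/(221 - 486) = (120 + (133 - 141))/(-265) = (120 - 8)*(-1/265) = 112*(-1/265) = -112/265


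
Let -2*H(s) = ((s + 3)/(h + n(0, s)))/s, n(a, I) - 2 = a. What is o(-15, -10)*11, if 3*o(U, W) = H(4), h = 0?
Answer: -77/48 ≈ -1.6042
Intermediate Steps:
n(a, I) = 2 + a
H(s) = -(3/2 + s/2)/(2*s) (H(s) = -(s + 3)/(0 + (2 + 0))/(2*s) = -(3 + s)/(0 + 2)/(2*s) = -(3 + s)/2/(2*s) = -(3 + s)*(1/2)/(2*s) = -(3/2 + s/2)/(2*s))
o(U, W) = -7/48 (o(U, W) = ((1/4)*(-3 - 1*4)/4)/3 = ((1/4)*(1/4)*(-3 - 4))/3 = ((1/4)*(1/4)*(-7))/3 = (1/3)*(-7/16) = -7/48)
o(-15, -10)*11 = -7/48*11 = -77/48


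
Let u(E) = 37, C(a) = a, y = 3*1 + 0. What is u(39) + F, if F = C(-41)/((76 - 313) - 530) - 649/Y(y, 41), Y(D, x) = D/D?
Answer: -469363/767 ≈ -611.95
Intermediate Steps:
y = 3 (y = 3 + 0 = 3)
Y(D, x) = 1
F = -497742/767 (F = -41/((76 - 313) - 530) - 649/1 = -41/(-237 - 530) - 649*1 = -41/(-767) - 649 = -41*(-1/767) - 649 = 41/767 - 649 = -497742/767 ≈ -648.95)
u(39) + F = 37 - 497742/767 = -469363/767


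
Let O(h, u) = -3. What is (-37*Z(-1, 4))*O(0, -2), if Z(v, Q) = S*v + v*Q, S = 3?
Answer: -777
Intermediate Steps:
Z(v, Q) = 3*v + Q*v (Z(v, Q) = 3*v + v*Q = 3*v + Q*v)
(-37*Z(-1, 4))*O(0, -2) = -(-37)*(3 + 4)*(-3) = -(-37)*7*(-3) = -37*(-7)*(-3) = 259*(-3) = -777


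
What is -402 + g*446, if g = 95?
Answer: 41968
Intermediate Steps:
-402 + g*446 = -402 + 95*446 = -402 + 42370 = 41968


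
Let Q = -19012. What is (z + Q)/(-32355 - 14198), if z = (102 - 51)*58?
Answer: 16054/46553 ≈ 0.34485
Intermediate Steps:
z = 2958 (z = 51*58 = 2958)
(z + Q)/(-32355 - 14198) = (2958 - 19012)/(-32355 - 14198) = -16054/(-46553) = -16054*(-1/46553) = 16054/46553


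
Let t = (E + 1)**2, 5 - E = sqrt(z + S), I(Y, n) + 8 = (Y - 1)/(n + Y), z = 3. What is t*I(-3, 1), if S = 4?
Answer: -258 + 72*sqrt(7) ≈ -67.506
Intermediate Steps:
I(Y, n) = -8 + (-1 + Y)/(Y + n) (I(Y, n) = -8 + (Y - 1)/(n + Y) = -8 + (-1 + Y)/(Y + n))
E = 5 - sqrt(7) (E = 5 - sqrt(3 + 4) = 5 - sqrt(7) ≈ 2.3542)
t = (6 - sqrt(7))**2 (t = ((5 - sqrt(7)) + 1)**2 = (6 - sqrt(7))**2 ≈ 11.251)
t*I(-3, 1) = (6 - sqrt(7))**2*((-1 - 8*1 - 7*(-3))/(-3 + 1)) = (6 - sqrt(7))**2*((-1 - 8 + 21)/(-2)) = (6 - sqrt(7))**2*(-1/2*12) = (6 - sqrt(7))**2*(-6) = -6*(6 - sqrt(7))**2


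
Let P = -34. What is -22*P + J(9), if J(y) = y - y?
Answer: 748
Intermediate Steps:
J(y) = 0
-22*P + J(9) = -22*(-34) + 0 = 748 + 0 = 748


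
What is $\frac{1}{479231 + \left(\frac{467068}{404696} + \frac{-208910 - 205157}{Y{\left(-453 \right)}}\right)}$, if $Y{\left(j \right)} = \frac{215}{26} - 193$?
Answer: $\frac{485938722}{233966673695791} \approx 2.077 \cdot 10^{-6}$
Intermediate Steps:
$Y{\left(j \right)} = - \frac{4803}{26}$ ($Y{\left(j \right)} = 215 \cdot \frac{1}{26} - 193 = \frac{215}{26} - 193 = - \frac{4803}{26}$)
$\frac{1}{479231 + \left(\frac{467068}{404696} + \frac{-208910 - 205157}{Y{\left(-453 \right)}}\right)} = \frac{1}{479231 + \left(\frac{467068}{404696} + \frac{-208910 - 205157}{- \frac{4803}{26}}\right)} = \frac{1}{479231 + \left(467068 \cdot \frac{1}{404696} - - \frac{10765742}{4803}\right)} = \frac{1}{479231 + \left(\frac{116767}{101174} + \frac{10765742}{4803}\right)} = \frac{1}{479231 + \frac{1089774013009}{485938722}} = \frac{1}{\frac{233966673695791}{485938722}} = \frac{485938722}{233966673695791}$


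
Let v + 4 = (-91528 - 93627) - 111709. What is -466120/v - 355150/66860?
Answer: -1856697175/496214862 ≈ -3.7417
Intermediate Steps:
v = -296868 (v = -4 + ((-91528 - 93627) - 111709) = -4 + (-185155 - 111709) = -4 - 296864 = -296868)
-466120/v - 355150/66860 = -466120/(-296868) - 355150/66860 = -466120*(-1/296868) - 355150*1/66860 = 116530/74217 - 35515/6686 = -1856697175/496214862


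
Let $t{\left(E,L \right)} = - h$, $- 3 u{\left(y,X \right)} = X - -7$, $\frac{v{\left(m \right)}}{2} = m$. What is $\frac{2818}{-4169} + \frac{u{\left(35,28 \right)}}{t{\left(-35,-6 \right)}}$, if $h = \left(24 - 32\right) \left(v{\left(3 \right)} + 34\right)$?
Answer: $- \frac{570239}{800448} \approx -0.7124$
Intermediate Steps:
$v{\left(m \right)} = 2 m$
$u{\left(y,X \right)} = - \frac{7}{3} - \frac{X}{3}$ ($u{\left(y,X \right)} = - \frac{X - -7}{3} = - \frac{X + 7}{3} = - \frac{7 + X}{3} = - \frac{7}{3} - \frac{X}{3}$)
$h = -320$ ($h = \left(24 - 32\right) \left(2 \cdot 3 + 34\right) = - 8 \left(6 + 34\right) = \left(-8\right) 40 = -320$)
$t{\left(E,L \right)} = 320$ ($t{\left(E,L \right)} = \left(-1\right) \left(-320\right) = 320$)
$\frac{2818}{-4169} + \frac{u{\left(35,28 \right)}}{t{\left(-35,-6 \right)}} = \frac{2818}{-4169} + \frac{- \frac{7}{3} - \frac{28}{3}}{320} = 2818 \left(- \frac{1}{4169}\right) + \left(- \frac{7}{3} - \frac{28}{3}\right) \frac{1}{320} = - \frac{2818}{4169} - \frac{7}{192} = - \frac{570239}{800448}$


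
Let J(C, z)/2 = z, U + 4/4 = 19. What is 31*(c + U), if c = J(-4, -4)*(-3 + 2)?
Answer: 806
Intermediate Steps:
U = 18 (U = -1 + 19 = 18)
J(C, z) = 2*z
c = 8 (c = (2*(-4))*(-3 + 2) = -8*(-1) = 8)
31*(c + U) = 31*(8 + 18) = 31*26 = 806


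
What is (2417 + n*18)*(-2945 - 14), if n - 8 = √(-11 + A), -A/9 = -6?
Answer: -7577999 - 53262*√43 ≈ -7.9273e+6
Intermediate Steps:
A = 54 (A = -9*(-6) = 54)
n = 8 + √43 (n = 8 + √(-11 + 54) = 8 + √43 ≈ 14.557)
(2417 + n*18)*(-2945 - 14) = (2417 + (8 + √43)*18)*(-2945 - 14) = (2417 + (144 + 18*√43))*(-2959) = (2561 + 18*√43)*(-2959) = -7577999 - 53262*√43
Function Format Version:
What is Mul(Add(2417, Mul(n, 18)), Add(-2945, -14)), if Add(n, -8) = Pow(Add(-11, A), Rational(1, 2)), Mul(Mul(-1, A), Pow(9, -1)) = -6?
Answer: Add(-7577999, Mul(-53262, Pow(43, Rational(1, 2)))) ≈ -7.9273e+6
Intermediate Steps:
A = 54 (A = Mul(-9, -6) = 54)
n = Add(8, Pow(43, Rational(1, 2))) (n = Add(8, Pow(Add(-11, 54), Rational(1, 2))) = Add(8, Pow(43, Rational(1, 2))) ≈ 14.557)
Mul(Add(2417, Mul(n, 18)), Add(-2945, -14)) = Mul(Add(2417, Mul(Add(8, Pow(43, Rational(1, 2))), 18)), Add(-2945, -14)) = Mul(Add(2417, Add(144, Mul(18, Pow(43, Rational(1, 2))))), -2959) = Mul(Add(2561, Mul(18, Pow(43, Rational(1, 2)))), -2959) = Add(-7577999, Mul(-53262, Pow(43, Rational(1, 2))))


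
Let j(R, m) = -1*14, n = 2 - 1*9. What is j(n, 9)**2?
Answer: 196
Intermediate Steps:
n = -7 (n = 2 - 9 = -7)
j(R, m) = -14
j(n, 9)**2 = (-14)**2 = 196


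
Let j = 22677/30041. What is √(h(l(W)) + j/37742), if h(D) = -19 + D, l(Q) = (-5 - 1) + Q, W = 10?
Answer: 3*I*√2142529260153709174/1133807422 ≈ 3.873*I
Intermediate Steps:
l(Q) = -6 + Q
j = 22677/30041 (j = 22677*(1/30041) = 22677/30041 ≈ 0.75487)
√(h(l(W)) + j/37742) = √((-19 + (-6 + 10)) + (22677/30041)/37742) = √((-19 + 4) + (22677/30041)*(1/37742)) = √(-15 + 22677/1133807422) = √(-17007088653/1133807422) = 3*I*√2142529260153709174/1133807422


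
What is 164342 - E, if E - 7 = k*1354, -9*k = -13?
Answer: 1461413/9 ≈ 1.6238e+5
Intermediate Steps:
k = 13/9 (k = -⅑*(-13) = 13/9 ≈ 1.4444)
E = 17665/9 (E = 7 + (13/9)*1354 = 7 + 17602/9 = 17665/9 ≈ 1962.8)
164342 - E = 164342 - 1*17665/9 = 164342 - 17665/9 = 1461413/9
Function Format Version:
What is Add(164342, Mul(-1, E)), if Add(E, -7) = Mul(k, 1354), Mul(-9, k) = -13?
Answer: Rational(1461413, 9) ≈ 1.6238e+5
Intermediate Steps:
k = Rational(13, 9) (k = Mul(Rational(-1, 9), -13) = Rational(13, 9) ≈ 1.4444)
E = Rational(17665, 9) (E = Add(7, Mul(Rational(13, 9), 1354)) = Add(7, Rational(17602, 9)) = Rational(17665, 9) ≈ 1962.8)
Add(164342, Mul(-1, E)) = Add(164342, Mul(-1, Rational(17665, 9))) = Add(164342, Rational(-17665, 9)) = Rational(1461413, 9)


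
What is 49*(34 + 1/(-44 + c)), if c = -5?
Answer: 1665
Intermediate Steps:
49*(34 + 1/(-44 + c)) = 49*(34 + 1/(-44 - 5)) = 49*(34 + 1/(-49)) = 49*(34 - 1/49) = 49*(1665/49) = 1665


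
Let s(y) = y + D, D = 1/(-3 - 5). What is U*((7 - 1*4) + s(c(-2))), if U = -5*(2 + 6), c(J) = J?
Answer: -35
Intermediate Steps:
D = -⅛ (D = 1/(-8) = -⅛ ≈ -0.12500)
U = -40 (U = -5*8 = -40)
s(y) = -⅛ + y (s(y) = y - ⅛ = -⅛ + y)
U*((7 - 1*4) + s(c(-2))) = -40*((7 - 1*4) + (-⅛ - 2)) = -40*((7 - 4) - 17/8) = -40*(3 - 17/8) = -40*7/8 = -35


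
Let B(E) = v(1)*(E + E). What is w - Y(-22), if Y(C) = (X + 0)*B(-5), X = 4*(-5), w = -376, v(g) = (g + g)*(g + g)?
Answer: -1176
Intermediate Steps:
v(g) = 4*g² (v(g) = (2*g)*(2*g) = 4*g²)
B(E) = 8*E (B(E) = (4*1²)*(E + E) = (4*1)*(2*E) = 4*(2*E) = 8*E)
X = -20
Y(C) = 800 (Y(C) = (-20 + 0)*(8*(-5)) = -20*(-40) = 800)
w - Y(-22) = -376 - 1*800 = -376 - 800 = -1176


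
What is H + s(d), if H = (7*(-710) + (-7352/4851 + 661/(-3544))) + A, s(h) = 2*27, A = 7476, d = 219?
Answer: 43982114641/17191944 ≈ 2558.3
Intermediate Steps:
s(h) = 54
H = 43053749665/17191944 (H = (7*(-710) + (-7352/4851 + 661/(-3544))) + 7476 = (-4970 + (-7352*1/4851 + 661*(-1/3544))) + 7476 = (-4970 + (-7352/4851 - 661/3544)) + 7476 = (-4970 - 29261999/17191944) + 7476 = -85473223679/17191944 + 7476 = 43053749665/17191944 ≈ 2504.3)
H + s(d) = 43053749665/17191944 + 54 = 43982114641/17191944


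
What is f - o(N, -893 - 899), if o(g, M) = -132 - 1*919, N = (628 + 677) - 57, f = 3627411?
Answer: 3628462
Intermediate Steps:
N = 1248 (N = 1305 - 57 = 1248)
o(g, M) = -1051 (o(g, M) = -132 - 919 = -1051)
f - o(N, -893 - 899) = 3627411 - 1*(-1051) = 3627411 + 1051 = 3628462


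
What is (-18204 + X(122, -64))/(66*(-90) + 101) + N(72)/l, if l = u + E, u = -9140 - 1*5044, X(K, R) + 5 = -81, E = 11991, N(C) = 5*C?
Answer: 12669310/4268309 ≈ 2.9682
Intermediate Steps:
X(K, R) = -86 (X(K, R) = -5 - 81 = -86)
u = -14184 (u = -9140 - 5044 = -14184)
l = -2193 (l = -14184 + 11991 = -2193)
(-18204 + X(122, -64))/(66*(-90) + 101) + N(72)/l = (-18204 - 86)/(66*(-90) + 101) + (5*72)/(-2193) = -18290/(-5940 + 101) + 360*(-1/2193) = -18290/(-5839) - 120/731 = -18290*(-1/5839) - 120/731 = 18290/5839 - 120/731 = 12669310/4268309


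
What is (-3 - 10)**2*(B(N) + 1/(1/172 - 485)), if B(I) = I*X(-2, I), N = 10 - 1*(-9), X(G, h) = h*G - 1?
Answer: -10446507019/83419 ≈ -1.2523e+5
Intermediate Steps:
X(G, h) = -1 + G*h (X(G, h) = G*h - 1 = -1 + G*h)
N = 19 (N = 10 + 9 = 19)
B(I) = I*(-1 - 2*I)
(-3 - 10)**2*(B(N) + 1/(1/172 - 485)) = (-3 - 10)**2*(-1*19*(1 + 2*19) + 1/(1/172 - 485)) = (-13)**2*(-1*19*(1 + 38) + 1/(1/172 - 485)) = 169*(-1*19*39 + 1/(-83419/172)) = 169*(-741 - 172/83419) = 169*(-61813651/83419) = -10446507019/83419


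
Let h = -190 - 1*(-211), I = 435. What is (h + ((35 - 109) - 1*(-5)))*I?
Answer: -20880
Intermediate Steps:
h = 21 (h = -190 + 211 = 21)
(h + ((35 - 109) - 1*(-5)))*I = (21 + ((35 - 109) - 1*(-5)))*435 = (21 + (-74 + 5))*435 = (21 - 69)*435 = -48*435 = -20880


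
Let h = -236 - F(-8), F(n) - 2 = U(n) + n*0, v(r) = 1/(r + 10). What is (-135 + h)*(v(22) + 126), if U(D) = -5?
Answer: -92759/2 ≈ -46380.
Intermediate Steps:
v(r) = 1/(10 + r)
F(n) = -3 (F(n) = 2 + (-5 + n*0) = 2 + (-5 + 0) = 2 - 5 = -3)
h = -233 (h = -236 - 1*(-3) = -236 + 3 = -233)
(-135 + h)*(v(22) + 126) = (-135 - 233)*(1/(10 + 22) + 126) = -368*(1/32 + 126) = -368*4033/32 = -92759/2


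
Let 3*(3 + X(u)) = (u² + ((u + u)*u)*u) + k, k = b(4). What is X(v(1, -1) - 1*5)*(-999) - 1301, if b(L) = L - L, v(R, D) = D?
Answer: 133564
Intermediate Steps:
b(L) = 0
k = 0
X(u) = -3 + u²/3 + 2*u³/3 (X(u) = -3 + ((u² + ((u + u)*u)*u) + 0)/3 = -3 + ((u² + ((2*u)*u)*u) + 0)/3 = -3 + ((u² + (2*u²)*u) + 0)/3 = -3 + ((u² + 2*u³) + 0)/3 = -3 + (u² + 2*u³)/3 = -3 + (u²/3 + 2*u³/3) = -3 + u²/3 + 2*u³/3)
X(v(1, -1) - 1*5)*(-999) - 1301 = (-3 + (-1 - 1*5)²/3 + 2*(-1 - 1*5)³/3)*(-999) - 1301 = (-3 + (-1 - 5)²/3 + 2*(-1 - 5)³/3)*(-999) - 1301 = (-3 + (⅓)*(-6)² + (⅔)*(-6)³)*(-999) - 1301 = (-3 + (⅓)*36 + (⅔)*(-216))*(-999) - 1301 = (-3 + 12 - 144)*(-999) - 1301 = -135*(-999) - 1301 = 134865 - 1301 = 133564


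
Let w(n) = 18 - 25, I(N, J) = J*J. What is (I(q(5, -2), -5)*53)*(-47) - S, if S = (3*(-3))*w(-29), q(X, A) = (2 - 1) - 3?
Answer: -62338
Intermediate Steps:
q(X, A) = -2 (q(X, A) = 1 - 3 = -2)
I(N, J) = J**2
w(n) = -7
S = 63 (S = (3*(-3))*(-7) = -9*(-7) = 63)
(I(q(5, -2), -5)*53)*(-47) - S = ((-5)**2*53)*(-47) - 1*63 = (25*53)*(-47) - 63 = 1325*(-47) - 63 = -62275 - 63 = -62338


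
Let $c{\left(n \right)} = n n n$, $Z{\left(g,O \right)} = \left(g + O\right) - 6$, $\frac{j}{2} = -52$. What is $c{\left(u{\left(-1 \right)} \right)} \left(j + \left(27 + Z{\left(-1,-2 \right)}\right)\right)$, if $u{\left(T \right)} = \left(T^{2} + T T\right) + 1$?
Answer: $-2322$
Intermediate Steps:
$j = -104$ ($j = 2 \left(-52\right) = -104$)
$u{\left(T \right)} = 1 + 2 T^{2}$ ($u{\left(T \right)} = \left(T^{2} + T^{2}\right) + 1 = 2 T^{2} + 1 = 1 + 2 T^{2}$)
$Z{\left(g,O \right)} = -6 + O + g$ ($Z{\left(g,O \right)} = \left(O + g\right) - 6 = -6 + O + g$)
$c{\left(n \right)} = n^{3}$ ($c{\left(n \right)} = n^{2} n = n^{3}$)
$c{\left(u{\left(-1 \right)} \right)} \left(j + \left(27 + Z{\left(-1,-2 \right)}\right)\right) = \left(1 + 2 \left(-1\right)^{2}\right)^{3} \left(-104 + \left(27 - 9\right)\right) = \left(1 + 2 \cdot 1\right)^{3} \left(-104 + \left(27 - 9\right)\right) = \left(1 + 2\right)^{3} \left(-104 + 18\right) = 3^{3} \left(-86\right) = 27 \left(-86\right) = -2322$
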